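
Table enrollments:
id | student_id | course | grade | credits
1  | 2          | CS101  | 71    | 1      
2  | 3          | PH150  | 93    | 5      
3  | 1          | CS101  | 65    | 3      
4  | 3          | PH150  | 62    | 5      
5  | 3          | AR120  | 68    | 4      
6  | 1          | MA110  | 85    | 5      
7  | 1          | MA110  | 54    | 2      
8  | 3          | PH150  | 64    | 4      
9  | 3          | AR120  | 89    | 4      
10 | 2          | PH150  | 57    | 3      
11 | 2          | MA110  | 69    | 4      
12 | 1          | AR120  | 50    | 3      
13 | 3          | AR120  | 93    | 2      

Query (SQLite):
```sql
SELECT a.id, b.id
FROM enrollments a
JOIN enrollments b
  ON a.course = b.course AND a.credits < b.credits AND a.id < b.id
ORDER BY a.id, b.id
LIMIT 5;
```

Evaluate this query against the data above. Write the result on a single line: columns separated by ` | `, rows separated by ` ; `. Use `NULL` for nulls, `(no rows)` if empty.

1 | 3 ; 7 | 11

Pairs (a,b) with same course, a.credits < b.credits, a.id < b.id.
course groups: AR120:{5,9,12,13} CS101:{1,3} MA110:{6,7,11} PH150:{2,4,8,10}
Ordered by (a.id, b.id); first 5.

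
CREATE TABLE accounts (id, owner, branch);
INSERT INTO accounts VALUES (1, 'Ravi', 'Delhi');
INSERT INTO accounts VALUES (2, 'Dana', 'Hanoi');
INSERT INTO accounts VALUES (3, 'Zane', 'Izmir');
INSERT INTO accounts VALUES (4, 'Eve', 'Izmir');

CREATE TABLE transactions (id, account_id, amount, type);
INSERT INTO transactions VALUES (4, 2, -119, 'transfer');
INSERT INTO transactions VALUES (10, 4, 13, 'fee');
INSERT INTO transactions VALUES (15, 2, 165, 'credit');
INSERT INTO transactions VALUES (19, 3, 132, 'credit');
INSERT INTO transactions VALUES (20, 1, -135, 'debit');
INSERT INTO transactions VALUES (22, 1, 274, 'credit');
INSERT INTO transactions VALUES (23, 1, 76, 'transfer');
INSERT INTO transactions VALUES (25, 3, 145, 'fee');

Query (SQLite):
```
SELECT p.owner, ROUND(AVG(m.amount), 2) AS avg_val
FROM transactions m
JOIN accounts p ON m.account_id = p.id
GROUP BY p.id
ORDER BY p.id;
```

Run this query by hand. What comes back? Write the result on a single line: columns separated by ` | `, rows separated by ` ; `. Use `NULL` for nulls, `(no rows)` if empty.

Join each transactions row to its accounts via account_id.
Group joined rows by accounts.id; compute ROUND(AVG(m.amount), 2) per group.
  1: ids {20, 22, 23} → ROUND(AVG(m.amount), 2)=71.67
  2: ids {4, 15} → ROUND(AVG(m.amount), 2)=23
  3: ids {19, 25} → ROUND(AVG(m.amount), 2)=138.5
  4: ids {10} → ROUND(AVG(m.amount), 2)=13

Ravi | 71.67 ; Dana | 23 ; Zane | 138.5 ; Eve | 13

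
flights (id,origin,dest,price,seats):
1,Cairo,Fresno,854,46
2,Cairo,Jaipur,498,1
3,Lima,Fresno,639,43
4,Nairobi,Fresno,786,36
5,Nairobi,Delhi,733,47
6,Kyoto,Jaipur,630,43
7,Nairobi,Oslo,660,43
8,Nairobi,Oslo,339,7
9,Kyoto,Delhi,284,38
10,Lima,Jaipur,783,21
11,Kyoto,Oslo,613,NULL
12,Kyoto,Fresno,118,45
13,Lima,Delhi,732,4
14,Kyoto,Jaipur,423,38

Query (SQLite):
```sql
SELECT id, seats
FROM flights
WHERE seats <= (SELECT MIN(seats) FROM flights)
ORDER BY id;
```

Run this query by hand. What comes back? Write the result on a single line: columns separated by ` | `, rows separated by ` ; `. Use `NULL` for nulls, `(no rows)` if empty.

2 | 1

Scalar subquery: MIN(seats) over all flights rows = 1.
Keep rows where seats <= that value.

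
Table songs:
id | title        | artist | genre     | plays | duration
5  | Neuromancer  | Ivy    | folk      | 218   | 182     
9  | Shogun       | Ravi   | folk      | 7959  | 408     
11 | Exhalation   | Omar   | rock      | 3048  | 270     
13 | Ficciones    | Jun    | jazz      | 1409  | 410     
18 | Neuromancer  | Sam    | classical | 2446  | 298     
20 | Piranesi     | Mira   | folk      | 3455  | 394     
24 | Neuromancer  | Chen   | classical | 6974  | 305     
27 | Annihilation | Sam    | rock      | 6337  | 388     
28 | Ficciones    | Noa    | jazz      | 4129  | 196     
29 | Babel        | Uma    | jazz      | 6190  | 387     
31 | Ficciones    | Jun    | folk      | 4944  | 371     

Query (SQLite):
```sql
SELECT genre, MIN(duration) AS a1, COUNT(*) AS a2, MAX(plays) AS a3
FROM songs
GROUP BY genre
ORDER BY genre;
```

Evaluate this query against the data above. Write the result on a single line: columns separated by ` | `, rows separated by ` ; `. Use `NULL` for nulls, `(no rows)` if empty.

Group songs by genre.
Per group compute: MIN(duration), COUNT(*), MAX(plays).
  classical: ids {18, 24} → MIN(duration)=298, COUNT(*)=2, MAX(plays)=6974
  folk: ids {5, 9, 20, 31} → MIN(duration)=182, COUNT(*)=4, MAX(plays)=7959
  jazz: ids {13, 28, 29} → MIN(duration)=196, COUNT(*)=3, MAX(plays)=6190
  rock: ids {11, 27} → MIN(duration)=270, COUNT(*)=2, MAX(plays)=6337

classical | 298 | 2 | 6974 ; folk | 182 | 4 | 7959 ; jazz | 196 | 3 | 6190 ; rock | 270 | 2 | 6337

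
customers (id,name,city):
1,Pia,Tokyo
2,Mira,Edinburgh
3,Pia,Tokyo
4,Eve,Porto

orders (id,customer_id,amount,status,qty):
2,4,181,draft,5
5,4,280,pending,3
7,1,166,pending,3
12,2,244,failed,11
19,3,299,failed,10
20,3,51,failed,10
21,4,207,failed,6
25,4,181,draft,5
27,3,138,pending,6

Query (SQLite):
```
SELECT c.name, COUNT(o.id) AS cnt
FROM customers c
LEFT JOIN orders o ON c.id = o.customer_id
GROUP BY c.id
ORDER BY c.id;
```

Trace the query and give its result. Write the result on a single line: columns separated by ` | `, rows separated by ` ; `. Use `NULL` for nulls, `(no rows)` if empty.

Pia | 1 ; Mira | 1 ; Pia | 3 ; Eve | 4

LEFT JOIN keeps every customers row; unmatched ones get NULL for orders columns.
Group by customers.id and compute COUNT(o.id). COUNT(col) of an all-NULL group is 0.
  1: ids {7} → COUNT(o.id)=1
  2: ids {12} → COUNT(o.id)=1
  3: ids {19, 20, 27} → COUNT(o.id)=3
  4: ids {2, 5, 21, 25} → COUNT(o.id)=4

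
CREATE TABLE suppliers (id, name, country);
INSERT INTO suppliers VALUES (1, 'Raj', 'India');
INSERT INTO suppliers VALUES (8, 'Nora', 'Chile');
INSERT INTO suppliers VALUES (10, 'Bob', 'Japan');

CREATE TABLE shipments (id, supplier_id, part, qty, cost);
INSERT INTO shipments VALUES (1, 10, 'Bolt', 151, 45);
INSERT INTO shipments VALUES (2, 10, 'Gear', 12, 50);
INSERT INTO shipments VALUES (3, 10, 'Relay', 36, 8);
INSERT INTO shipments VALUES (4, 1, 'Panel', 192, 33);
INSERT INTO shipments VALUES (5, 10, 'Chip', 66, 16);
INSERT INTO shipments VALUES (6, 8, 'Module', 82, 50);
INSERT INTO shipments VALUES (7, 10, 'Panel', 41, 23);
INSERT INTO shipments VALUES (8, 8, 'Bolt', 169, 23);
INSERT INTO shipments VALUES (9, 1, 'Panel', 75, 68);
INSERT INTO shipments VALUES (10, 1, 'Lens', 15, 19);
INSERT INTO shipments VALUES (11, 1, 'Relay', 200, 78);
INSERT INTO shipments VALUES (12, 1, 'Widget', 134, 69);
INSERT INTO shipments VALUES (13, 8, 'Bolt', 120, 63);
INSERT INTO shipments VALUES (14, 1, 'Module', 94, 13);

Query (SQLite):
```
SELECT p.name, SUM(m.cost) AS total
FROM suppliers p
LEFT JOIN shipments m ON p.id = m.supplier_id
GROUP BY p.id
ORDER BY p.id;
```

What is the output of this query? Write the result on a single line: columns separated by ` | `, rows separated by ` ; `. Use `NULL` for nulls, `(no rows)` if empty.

Raj | 280 ; Nora | 136 ; Bob | 142

LEFT JOIN keeps every suppliers row; unmatched ones get NULL for shipments columns.
Group by suppliers.id and compute SUM(m.cost). SUM over an all-NULL group is NULL.
  1: ids {4, 9, 10, 11, 12, 14} → SUM(m.cost)=280
  8: ids {6, 8, 13} → SUM(m.cost)=136
  10: ids {1, 2, 3, 5, 7} → SUM(m.cost)=142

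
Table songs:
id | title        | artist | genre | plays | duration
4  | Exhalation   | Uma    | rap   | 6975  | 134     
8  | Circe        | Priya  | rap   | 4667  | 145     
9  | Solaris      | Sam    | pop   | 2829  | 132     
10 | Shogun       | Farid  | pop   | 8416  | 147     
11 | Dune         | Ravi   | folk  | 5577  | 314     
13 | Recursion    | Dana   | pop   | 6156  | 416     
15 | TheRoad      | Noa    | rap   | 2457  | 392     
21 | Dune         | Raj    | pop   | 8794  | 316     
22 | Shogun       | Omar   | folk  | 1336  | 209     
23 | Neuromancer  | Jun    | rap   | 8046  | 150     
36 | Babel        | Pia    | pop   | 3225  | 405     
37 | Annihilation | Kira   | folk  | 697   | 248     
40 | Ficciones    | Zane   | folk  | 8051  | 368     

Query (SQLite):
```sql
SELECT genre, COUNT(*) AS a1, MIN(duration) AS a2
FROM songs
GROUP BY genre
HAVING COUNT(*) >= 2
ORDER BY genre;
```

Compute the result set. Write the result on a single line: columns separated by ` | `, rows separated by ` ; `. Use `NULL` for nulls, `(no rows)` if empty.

Group songs by genre.
Per group compute: COUNT(*), MIN(duration).
HAVING: drop groups with fewer than 2 rows.
  folk: ids {11, 22, 37, 40} → COUNT(*)=4, MIN(duration)=209
  pop: ids {9, 10, 13, 21, 36} → COUNT(*)=5, MIN(duration)=132
  rap: ids {4, 8, 15, 23} → COUNT(*)=4, MIN(duration)=134

folk | 4 | 209 ; pop | 5 | 132 ; rap | 4 | 134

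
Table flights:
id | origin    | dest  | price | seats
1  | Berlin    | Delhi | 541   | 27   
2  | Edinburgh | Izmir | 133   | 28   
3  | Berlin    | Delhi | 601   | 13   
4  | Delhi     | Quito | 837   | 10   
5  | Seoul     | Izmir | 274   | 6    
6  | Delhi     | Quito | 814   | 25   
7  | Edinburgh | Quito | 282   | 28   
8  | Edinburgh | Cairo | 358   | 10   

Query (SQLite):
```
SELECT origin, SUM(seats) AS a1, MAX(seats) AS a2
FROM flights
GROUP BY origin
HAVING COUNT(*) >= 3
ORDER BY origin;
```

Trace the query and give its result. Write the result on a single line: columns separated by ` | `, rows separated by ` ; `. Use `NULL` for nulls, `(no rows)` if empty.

Group flights by origin.
Per group compute: SUM(seats), MAX(seats).
HAVING: drop groups with fewer than 3 rows.
  Berlin: ids {1, 3} → SUM(seats)=40, MAX(seats)=27
  Delhi: ids {4, 6} → SUM(seats)=35, MAX(seats)=25
  Edinburgh: ids {2, 7, 8} → SUM(seats)=66, MAX(seats)=28
  Seoul: ids {5} → SUM(seats)=6, MAX(seats)=6

Edinburgh | 66 | 28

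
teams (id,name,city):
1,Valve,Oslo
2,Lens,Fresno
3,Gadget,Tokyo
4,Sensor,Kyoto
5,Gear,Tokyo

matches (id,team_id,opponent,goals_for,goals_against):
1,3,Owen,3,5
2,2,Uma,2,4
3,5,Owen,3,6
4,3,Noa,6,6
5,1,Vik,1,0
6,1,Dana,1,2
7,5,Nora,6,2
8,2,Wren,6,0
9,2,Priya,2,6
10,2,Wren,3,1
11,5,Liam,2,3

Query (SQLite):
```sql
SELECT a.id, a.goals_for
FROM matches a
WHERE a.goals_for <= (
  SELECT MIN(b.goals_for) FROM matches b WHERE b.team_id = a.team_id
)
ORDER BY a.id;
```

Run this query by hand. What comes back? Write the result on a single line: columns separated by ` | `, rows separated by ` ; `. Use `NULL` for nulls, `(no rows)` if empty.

For each matches row a, compute MIN(goals_for) over rows sharing a.team_id.
Keep row a if a.goals_for <= that per-group MIN.
  team_id=1: MIN(goals_for) = 1
  team_id=2: MIN(goals_for) = 2
  team_id=3: MIN(goals_for) = 3
  team_id=5: MIN(goals_for) = 2

1 | 3 ; 2 | 2 ; 5 | 1 ; 6 | 1 ; 9 | 2 ; 11 | 2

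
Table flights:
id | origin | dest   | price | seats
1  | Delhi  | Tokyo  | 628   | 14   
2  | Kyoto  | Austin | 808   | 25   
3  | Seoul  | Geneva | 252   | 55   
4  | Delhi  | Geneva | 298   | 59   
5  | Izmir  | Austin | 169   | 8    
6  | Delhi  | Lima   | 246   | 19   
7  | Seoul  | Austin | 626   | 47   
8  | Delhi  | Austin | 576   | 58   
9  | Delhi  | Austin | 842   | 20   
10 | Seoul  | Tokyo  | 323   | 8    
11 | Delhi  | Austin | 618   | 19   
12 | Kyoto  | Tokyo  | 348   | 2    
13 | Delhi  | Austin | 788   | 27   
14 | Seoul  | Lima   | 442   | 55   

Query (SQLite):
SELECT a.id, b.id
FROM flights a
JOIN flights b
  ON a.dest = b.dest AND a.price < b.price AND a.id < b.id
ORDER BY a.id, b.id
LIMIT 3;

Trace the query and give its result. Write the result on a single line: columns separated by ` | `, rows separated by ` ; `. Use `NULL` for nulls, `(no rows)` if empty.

2 | 9 ; 3 | 4 ; 5 | 7

Pairs (a,b) with same dest, a.price < b.price, a.id < b.id.
dest groups: Austin:{2,5,7,8,9,11,13} Geneva:{3,4} Lima:{6,14} Tokyo:{1,10,12}
Ordered by (a.id, b.id); first 3.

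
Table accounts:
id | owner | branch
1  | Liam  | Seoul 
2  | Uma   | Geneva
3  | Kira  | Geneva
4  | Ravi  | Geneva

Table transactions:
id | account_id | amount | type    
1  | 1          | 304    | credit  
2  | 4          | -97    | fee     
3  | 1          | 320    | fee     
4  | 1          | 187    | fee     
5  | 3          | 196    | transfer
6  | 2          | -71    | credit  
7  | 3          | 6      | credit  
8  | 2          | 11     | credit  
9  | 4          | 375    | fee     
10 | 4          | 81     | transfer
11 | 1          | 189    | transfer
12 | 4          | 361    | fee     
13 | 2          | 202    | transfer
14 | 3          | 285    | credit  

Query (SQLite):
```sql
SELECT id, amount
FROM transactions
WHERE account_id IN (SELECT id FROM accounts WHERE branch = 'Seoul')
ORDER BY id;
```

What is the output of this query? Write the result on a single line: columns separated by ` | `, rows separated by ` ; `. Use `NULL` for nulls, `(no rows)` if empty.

1 | 304 ; 3 | 320 ; 4 | 187 ; 11 | 189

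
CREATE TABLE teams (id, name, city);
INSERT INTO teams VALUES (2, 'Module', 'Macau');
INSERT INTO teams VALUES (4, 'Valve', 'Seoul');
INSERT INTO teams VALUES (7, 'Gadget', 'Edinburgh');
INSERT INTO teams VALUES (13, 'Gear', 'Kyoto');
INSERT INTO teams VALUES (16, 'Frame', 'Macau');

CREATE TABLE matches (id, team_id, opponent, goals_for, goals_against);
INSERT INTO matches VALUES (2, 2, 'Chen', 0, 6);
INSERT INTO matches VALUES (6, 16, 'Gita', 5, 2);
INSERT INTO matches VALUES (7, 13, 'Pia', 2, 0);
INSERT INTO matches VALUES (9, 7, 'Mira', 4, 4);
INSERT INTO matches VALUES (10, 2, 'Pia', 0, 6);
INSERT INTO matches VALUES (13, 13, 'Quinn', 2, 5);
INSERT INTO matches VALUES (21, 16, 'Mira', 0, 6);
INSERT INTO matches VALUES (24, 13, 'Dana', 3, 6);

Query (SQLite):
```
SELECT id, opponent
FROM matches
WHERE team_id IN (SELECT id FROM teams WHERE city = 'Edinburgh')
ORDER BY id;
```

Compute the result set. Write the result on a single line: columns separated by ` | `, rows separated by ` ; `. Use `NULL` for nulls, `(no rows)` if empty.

Inner query: teams.id where city = 'Edinburgh'.
Outer: keep matches rows whose team_id is in that set.
Inner query → {7}

9 | Mira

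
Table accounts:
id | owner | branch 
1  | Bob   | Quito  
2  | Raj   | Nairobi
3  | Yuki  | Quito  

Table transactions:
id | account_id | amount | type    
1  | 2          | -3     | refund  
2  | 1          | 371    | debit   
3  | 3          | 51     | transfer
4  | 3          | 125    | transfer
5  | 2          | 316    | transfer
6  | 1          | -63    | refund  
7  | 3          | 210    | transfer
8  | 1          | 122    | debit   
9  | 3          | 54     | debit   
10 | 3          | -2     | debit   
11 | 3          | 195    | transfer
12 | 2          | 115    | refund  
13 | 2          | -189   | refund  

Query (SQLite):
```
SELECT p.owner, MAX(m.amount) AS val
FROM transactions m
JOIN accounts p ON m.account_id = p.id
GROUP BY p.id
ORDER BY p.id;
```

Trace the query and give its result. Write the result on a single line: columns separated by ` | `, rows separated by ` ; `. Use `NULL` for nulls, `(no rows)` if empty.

Bob | 371 ; Raj | 316 ; Yuki | 210

Join each transactions row to its accounts via account_id.
Group joined rows by accounts.id; compute MAX(m.amount) per group.
  1: ids {2, 6, 8} → MAX(m.amount)=371
  2: ids {1, 5, 12, 13} → MAX(m.amount)=316
  3: ids {3, 4, 7, 9, 10, 11} → MAX(m.amount)=210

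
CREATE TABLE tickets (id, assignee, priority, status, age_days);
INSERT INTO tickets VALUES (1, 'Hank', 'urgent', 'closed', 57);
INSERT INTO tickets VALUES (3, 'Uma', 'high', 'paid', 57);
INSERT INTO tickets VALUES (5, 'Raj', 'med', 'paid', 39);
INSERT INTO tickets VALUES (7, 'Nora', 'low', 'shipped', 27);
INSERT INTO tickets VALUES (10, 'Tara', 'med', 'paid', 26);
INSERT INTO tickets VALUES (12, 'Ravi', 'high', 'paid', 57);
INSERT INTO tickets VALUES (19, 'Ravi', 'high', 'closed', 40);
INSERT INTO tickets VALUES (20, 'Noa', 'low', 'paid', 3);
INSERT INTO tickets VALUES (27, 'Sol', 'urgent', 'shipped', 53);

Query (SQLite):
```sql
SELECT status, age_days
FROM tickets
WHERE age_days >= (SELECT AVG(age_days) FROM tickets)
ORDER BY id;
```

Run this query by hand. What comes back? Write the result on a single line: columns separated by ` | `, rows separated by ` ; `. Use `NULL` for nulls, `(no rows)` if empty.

closed | 57 ; paid | 57 ; paid | 57 ; closed | 40 ; shipped | 53

Scalar subquery: AVG(age_days) over all tickets rows = 39.888889 (≈; comparison uses full precision).
Keep rows where age_days >= that value.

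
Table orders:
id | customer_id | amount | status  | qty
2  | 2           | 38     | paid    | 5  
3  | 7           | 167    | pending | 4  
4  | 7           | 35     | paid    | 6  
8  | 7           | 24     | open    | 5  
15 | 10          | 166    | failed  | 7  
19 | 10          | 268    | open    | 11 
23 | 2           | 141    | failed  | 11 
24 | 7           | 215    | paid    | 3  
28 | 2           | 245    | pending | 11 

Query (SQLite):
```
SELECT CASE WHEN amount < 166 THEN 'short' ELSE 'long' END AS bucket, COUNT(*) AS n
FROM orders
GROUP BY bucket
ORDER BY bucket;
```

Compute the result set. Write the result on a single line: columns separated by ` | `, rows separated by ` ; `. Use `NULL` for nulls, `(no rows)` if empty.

Bucket rows by amount < 166 → 'short' else 'long'; count each bucket.

long | 5 ; short | 4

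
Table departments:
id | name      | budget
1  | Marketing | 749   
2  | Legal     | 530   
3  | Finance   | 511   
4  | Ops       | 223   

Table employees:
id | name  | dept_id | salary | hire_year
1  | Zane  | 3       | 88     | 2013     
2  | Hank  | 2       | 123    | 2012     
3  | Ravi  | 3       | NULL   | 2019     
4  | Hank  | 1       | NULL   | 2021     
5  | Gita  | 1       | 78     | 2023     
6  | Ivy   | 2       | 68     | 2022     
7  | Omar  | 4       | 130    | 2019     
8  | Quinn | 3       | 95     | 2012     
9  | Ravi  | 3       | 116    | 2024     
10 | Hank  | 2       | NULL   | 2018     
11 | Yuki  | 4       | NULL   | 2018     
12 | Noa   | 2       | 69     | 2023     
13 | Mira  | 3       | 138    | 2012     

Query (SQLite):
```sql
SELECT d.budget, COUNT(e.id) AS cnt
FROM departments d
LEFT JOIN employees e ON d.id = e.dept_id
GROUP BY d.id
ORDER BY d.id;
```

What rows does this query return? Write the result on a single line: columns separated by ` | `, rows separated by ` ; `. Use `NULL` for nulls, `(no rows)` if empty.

LEFT JOIN keeps every departments row; unmatched ones get NULL for employees columns.
Group by departments.id and compute COUNT(e.id). COUNT(col) of an all-NULL group is 0.
  1: ids {4, 5} → COUNT(e.id)=2
  2: ids {2, 6, 10, 12} → COUNT(e.id)=4
  3: ids {1, 3, 8, 9, 13} → COUNT(e.id)=5
  4: ids {7, 11} → COUNT(e.id)=2

749 | 2 ; 530 | 4 ; 511 | 5 ; 223 | 2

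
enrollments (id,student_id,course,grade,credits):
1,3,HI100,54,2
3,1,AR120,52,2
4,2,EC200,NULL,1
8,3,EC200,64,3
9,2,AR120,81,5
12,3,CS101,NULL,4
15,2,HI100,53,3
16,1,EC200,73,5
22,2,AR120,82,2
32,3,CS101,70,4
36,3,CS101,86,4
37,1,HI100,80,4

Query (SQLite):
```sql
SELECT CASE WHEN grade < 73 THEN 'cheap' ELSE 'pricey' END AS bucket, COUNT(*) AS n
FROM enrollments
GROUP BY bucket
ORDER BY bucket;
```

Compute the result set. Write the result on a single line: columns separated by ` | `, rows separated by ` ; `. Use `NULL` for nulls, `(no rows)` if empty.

Bucket rows by grade < 73 → 'cheap' else 'pricey'; count each bucket.
NULL < 73 is unknown, so NULL grade falls into ELSE → 'pricey'.

cheap | 5 ; pricey | 7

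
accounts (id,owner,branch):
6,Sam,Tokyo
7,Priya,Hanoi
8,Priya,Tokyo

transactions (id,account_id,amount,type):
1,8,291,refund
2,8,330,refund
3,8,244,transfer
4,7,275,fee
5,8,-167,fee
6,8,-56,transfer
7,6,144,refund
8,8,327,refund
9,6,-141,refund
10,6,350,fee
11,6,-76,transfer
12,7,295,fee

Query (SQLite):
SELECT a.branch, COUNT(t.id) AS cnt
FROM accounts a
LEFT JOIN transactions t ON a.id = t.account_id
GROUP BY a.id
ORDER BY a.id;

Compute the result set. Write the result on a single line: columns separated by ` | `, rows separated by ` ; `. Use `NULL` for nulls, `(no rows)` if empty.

Tokyo | 4 ; Hanoi | 2 ; Tokyo | 6

LEFT JOIN keeps every accounts row; unmatched ones get NULL for transactions columns.
Group by accounts.id and compute COUNT(t.id). COUNT(col) of an all-NULL group is 0.
  6: ids {7, 9, 10, 11} → COUNT(t.id)=4
  7: ids {4, 12} → COUNT(t.id)=2
  8: ids {1, 2, 3, 5, 6, 8} → COUNT(t.id)=6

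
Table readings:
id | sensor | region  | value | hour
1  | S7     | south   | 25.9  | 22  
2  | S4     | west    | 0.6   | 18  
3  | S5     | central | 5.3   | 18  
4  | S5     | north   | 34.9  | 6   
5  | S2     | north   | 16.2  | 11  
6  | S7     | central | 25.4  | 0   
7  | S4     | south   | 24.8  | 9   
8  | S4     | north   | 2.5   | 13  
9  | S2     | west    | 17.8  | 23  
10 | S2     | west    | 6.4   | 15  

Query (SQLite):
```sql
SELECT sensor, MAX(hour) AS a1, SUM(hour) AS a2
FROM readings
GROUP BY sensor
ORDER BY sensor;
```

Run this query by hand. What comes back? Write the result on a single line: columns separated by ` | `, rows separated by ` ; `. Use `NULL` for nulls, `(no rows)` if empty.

Group readings by sensor.
Per group compute: MAX(hour), SUM(hour).
  S2: ids {5, 9, 10} → MAX(hour)=23, SUM(hour)=49
  S4: ids {2, 7, 8} → MAX(hour)=18, SUM(hour)=40
  S5: ids {3, 4} → MAX(hour)=18, SUM(hour)=24
  S7: ids {1, 6} → MAX(hour)=22, SUM(hour)=22

S2 | 23 | 49 ; S4 | 18 | 40 ; S5 | 18 | 24 ; S7 | 22 | 22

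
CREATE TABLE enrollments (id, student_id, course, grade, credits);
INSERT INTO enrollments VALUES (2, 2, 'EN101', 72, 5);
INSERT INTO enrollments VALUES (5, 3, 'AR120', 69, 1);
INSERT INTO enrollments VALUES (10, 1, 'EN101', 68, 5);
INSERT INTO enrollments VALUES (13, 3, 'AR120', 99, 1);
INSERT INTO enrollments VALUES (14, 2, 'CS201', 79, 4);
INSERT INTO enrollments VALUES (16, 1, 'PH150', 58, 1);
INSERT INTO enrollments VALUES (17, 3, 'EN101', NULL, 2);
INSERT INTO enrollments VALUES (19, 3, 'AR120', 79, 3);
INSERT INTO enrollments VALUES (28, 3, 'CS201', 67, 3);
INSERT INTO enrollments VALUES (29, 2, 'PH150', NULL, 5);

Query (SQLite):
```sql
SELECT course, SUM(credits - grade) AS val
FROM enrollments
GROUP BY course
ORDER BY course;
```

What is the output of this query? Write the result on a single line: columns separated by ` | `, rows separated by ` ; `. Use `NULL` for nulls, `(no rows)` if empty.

AR120 | -242 ; CS201 | -139 ; EN101 | -130 ; PH150 | -57

For each row compute credits - grade.
Group by course; take SUM of the expression per group.
  AR120: ids {5, 13, 19} → SUM(credits - grade)=-242
  CS201: ids {14, 28} → SUM(credits - grade)=-139
  EN101: ids {2, 10, 17} → SUM(credits - grade)=-130
  PH150: ids {16, 29} → SUM(credits - grade)=-57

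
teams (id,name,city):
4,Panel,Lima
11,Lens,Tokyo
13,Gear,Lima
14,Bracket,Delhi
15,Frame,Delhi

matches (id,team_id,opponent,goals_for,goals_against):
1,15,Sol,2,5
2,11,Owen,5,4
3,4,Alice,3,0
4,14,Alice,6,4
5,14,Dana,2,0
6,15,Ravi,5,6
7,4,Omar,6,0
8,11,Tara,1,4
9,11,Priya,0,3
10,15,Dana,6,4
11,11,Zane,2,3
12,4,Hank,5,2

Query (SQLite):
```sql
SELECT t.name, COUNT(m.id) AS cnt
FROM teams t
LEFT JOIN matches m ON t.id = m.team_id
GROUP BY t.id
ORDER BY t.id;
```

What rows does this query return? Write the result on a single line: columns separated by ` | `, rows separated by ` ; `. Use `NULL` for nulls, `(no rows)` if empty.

Panel | 3 ; Lens | 4 ; Gear | 0 ; Bracket | 2 ; Frame | 3

LEFT JOIN keeps every teams row; unmatched ones get NULL for matches columns.
Group by teams.id and compute COUNT(m.id). COUNT(col) of an all-NULL group is 0.
  4: ids {3, 7, 12} → COUNT(m.id)=3
  11: ids {2, 8, 9, 11} → COUNT(m.id)=4
  13: ids {—} → COUNT(m.id)=0
  14: ids {4, 5} → COUNT(m.id)=2
  15: ids {1, 6, 10} → COUNT(m.id)=3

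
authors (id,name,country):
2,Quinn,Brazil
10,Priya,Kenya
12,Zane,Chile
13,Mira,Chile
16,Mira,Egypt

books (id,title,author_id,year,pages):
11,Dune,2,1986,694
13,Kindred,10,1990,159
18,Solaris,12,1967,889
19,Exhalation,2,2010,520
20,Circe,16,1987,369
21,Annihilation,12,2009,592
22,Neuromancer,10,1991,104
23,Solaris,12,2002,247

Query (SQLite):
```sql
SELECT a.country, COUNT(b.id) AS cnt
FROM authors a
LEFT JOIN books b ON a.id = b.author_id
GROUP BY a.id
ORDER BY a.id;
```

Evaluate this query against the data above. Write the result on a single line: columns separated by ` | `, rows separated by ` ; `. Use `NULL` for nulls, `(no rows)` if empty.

Brazil | 2 ; Kenya | 2 ; Chile | 3 ; Chile | 0 ; Egypt | 1

LEFT JOIN keeps every authors row; unmatched ones get NULL for books columns.
Group by authors.id and compute COUNT(b.id). COUNT(col) of an all-NULL group is 0.
  2: ids {11, 19} → COUNT(b.id)=2
  10: ids {13, 22} → COUNT(b.id)=2
  12: ids {18, 21, 23} → COUNT(b.id)=3
  13: ids {—} → COUNT(b.id)=0
  16: ids {20} → COUNT(b.id)=1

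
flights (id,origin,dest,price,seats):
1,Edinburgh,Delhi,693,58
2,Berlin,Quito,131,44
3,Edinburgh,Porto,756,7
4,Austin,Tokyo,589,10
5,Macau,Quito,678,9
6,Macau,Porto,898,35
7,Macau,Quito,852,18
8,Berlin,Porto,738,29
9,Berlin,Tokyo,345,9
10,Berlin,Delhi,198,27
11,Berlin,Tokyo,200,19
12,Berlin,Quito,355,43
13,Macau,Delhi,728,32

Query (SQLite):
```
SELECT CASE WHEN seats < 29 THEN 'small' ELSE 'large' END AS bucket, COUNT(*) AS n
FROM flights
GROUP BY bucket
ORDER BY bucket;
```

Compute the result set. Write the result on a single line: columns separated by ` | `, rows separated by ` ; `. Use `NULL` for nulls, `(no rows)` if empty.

large | 6 ; small | 7

Bucket rows by seats < 29 → 'small' else 'large'; count each bucket.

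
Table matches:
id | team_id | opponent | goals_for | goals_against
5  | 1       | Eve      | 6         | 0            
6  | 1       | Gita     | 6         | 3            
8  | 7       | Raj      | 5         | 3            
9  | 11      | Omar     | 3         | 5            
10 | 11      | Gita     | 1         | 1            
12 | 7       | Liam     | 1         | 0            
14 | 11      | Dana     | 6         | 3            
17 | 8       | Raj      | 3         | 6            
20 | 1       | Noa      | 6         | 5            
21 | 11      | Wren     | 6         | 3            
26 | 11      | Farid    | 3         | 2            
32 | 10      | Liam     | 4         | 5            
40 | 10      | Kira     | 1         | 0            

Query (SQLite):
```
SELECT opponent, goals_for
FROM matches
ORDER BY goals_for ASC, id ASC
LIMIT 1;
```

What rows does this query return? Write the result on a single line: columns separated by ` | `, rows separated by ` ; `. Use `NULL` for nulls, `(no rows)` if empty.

Sort by goals_for asc, tiebreak id asc: (1, id=10), (1, id=12), (1, id=40), (3, id=9) …. Take first 1.

Gita | 1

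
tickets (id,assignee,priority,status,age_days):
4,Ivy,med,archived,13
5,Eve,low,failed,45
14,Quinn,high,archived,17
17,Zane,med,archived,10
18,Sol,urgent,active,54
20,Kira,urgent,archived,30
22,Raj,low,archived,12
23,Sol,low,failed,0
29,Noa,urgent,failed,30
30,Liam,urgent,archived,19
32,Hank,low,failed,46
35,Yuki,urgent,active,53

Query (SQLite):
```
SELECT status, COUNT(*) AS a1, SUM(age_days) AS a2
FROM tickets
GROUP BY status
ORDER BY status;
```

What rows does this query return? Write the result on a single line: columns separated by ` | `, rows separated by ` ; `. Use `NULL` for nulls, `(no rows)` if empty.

Group tickets by status.
Per group compute: COUNT(*), SUM(age_days).
  active: ids {18, 35} → COUNT(*)=2, SUM(age_days)=107
  archived: ids {4, 14, 17, 20, 22, 30} → COUNT(*)=6, SUM(age_days)=101
  failed: ids {5, 23, 29, 32} → COUNT(*)=4, SUM(age_days)=121

active | 2 | 107 ; archived | 6 | 101 ; failed | 4 | 121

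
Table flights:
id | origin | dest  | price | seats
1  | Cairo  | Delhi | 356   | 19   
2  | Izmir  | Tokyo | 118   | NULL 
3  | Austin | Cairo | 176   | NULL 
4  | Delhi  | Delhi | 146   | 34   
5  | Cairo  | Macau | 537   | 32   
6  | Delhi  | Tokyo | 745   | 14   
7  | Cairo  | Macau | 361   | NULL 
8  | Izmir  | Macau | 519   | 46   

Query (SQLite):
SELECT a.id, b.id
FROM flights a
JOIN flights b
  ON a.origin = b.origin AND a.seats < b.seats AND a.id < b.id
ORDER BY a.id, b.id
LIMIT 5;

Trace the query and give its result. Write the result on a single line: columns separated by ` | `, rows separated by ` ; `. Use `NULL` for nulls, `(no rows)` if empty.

Pairs (a,b) with same origin, a.seats < b.seats, a.id < b.id.
origin groups: Austin:{3} Cairo:{1,5,7} Delhi:{4,6} Izmir:{2,8}
Ordered by (a.id, b.id); first 5.

1 | 5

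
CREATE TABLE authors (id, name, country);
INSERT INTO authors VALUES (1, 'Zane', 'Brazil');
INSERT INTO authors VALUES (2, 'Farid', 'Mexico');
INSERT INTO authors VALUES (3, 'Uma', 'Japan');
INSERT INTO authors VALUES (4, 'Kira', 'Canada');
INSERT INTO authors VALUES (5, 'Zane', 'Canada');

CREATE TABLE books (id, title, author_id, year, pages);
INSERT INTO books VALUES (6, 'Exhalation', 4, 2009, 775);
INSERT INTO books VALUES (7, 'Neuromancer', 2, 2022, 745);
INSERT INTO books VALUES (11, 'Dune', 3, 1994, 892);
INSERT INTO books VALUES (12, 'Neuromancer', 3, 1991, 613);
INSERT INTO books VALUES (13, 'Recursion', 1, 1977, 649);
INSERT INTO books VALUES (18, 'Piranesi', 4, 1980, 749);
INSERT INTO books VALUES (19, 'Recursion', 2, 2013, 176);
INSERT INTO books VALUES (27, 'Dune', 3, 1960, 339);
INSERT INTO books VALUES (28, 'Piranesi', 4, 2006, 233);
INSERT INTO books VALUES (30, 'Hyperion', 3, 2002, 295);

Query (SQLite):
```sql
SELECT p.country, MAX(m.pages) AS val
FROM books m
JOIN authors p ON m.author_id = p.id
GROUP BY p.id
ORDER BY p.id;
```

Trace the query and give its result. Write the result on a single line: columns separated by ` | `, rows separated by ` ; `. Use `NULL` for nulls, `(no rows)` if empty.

Join each books row to its authors via author_id.
Group joined rows by authors.id; compute MAX(m.pages) per group.
  1: ids {13} → MAX(m.pages)=649
  2: ids {7, 19} → MAX(m.pages)=745
  3: ids {11, 12, 27, 30} → MAX(m.pages)=892
  4: ids {6, 18, 28} → MAX(m.pages)=775

Brazil | 649 ; Mexico | 745 ; Japan | 892 ; Canada | 775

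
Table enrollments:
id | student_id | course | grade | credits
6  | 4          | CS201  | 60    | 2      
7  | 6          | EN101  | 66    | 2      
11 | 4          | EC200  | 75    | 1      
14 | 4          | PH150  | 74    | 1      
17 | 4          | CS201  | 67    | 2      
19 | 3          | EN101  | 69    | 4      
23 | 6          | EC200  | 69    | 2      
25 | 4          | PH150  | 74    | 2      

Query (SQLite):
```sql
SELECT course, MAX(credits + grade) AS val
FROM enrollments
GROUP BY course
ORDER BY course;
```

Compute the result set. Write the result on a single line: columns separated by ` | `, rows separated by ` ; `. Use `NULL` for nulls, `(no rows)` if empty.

CS201 | 69 ; EC200 | 76 ; EN101 | 73 ; PH150 | 76

For each row compute credits + grade.
Group by course; take MAX of the expression per group.
  CS201: ids {6, 17} → MAX(credits + grade)=69
  EC200: ids {11, 23} → MAX(credits + grade)=76
  EN101: ids {7, 19} → MAX(credits + grade)=73
  PH150: ids {14, 25} → MAX(credits + grade)=76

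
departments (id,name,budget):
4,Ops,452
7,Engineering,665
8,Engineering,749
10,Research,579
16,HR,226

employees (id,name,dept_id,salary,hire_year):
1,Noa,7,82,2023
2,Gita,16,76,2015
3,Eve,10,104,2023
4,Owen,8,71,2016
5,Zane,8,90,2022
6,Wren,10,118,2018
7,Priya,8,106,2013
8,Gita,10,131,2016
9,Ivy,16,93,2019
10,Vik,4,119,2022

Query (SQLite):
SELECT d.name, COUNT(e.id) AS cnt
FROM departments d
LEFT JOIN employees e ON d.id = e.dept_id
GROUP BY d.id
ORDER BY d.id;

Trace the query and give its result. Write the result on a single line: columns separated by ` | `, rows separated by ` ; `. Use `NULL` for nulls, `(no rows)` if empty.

Ops | 1 ; Engineering | 1 ; Engineering | 3 ; Research | 3 ; HR | 2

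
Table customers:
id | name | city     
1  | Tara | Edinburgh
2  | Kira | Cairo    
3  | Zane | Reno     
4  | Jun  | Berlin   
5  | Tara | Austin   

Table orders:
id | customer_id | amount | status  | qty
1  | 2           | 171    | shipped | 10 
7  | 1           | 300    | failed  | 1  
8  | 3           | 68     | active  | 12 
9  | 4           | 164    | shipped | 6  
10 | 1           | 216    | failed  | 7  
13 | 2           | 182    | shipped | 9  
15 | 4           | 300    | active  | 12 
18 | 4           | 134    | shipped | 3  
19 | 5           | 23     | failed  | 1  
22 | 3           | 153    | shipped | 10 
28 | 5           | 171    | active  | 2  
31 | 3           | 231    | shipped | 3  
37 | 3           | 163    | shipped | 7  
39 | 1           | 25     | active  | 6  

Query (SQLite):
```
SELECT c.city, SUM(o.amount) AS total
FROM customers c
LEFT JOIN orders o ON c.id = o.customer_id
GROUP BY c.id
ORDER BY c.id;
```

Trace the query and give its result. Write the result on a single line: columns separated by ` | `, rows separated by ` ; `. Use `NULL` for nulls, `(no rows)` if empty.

Edinburgh | 541 ; Cairo | 353 ; Reno | 615 ; Berlin | 598 ; Austin | 194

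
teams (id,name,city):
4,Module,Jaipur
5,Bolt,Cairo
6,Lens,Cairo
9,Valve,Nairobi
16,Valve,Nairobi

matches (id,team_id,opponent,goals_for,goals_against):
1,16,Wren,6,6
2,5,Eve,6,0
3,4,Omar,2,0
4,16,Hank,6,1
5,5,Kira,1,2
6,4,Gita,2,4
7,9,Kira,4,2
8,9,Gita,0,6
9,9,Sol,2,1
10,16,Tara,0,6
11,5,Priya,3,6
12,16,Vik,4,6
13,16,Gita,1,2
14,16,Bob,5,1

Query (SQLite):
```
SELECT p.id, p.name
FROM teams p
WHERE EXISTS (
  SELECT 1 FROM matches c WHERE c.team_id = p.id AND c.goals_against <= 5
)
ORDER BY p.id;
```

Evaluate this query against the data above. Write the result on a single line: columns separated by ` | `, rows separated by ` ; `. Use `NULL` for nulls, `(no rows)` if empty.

For each teams row, check whether any matches with matching team_id has goals_against <= 5.
Keep rows where that is true.

4 | Module ; 5 | Bolt ; 9 | Valve ; 16 | Valve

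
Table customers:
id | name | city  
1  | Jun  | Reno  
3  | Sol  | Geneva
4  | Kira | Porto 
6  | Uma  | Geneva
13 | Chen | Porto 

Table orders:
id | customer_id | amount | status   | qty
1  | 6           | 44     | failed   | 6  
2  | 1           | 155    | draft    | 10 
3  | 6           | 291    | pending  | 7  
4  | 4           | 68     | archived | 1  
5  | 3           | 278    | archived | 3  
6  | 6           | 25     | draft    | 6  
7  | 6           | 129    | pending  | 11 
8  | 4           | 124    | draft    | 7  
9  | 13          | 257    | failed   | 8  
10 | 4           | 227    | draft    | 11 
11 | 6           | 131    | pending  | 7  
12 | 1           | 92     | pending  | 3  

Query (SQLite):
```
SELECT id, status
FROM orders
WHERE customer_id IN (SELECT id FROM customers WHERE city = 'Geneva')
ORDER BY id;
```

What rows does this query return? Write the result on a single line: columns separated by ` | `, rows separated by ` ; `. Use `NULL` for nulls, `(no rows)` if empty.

1 | failed ; 3 | pending ; 5 | archived ; 6 | draft ; 7 | pending ; 11 | pending

Inner query: customers.id where city = 'Geneva'.
Outer: keep orders rows whose customer_id is in that set.
Inner query → {3, 6}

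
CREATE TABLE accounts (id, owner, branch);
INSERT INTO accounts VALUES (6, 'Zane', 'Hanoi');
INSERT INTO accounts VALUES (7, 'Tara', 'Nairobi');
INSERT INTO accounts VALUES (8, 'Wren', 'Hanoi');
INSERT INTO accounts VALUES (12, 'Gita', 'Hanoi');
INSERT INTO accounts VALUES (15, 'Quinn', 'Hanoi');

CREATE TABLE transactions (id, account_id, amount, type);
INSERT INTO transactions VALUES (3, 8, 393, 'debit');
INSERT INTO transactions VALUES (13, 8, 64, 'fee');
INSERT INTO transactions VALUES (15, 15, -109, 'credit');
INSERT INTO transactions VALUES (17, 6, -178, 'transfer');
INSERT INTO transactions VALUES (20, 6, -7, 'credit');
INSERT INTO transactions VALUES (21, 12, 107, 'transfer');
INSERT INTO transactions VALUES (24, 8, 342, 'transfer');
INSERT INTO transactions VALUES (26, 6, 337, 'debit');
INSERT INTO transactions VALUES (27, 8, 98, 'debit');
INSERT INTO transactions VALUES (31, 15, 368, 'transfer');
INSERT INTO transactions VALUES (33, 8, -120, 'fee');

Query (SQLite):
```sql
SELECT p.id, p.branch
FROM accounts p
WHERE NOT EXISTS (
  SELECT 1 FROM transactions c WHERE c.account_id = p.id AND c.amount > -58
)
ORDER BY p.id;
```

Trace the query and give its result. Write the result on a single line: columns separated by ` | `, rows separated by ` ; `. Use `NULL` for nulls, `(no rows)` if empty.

For each accounts row, check whether any transactions with matching account_id has amount > -58.
Keep rows where that is false.

7 | Nairobi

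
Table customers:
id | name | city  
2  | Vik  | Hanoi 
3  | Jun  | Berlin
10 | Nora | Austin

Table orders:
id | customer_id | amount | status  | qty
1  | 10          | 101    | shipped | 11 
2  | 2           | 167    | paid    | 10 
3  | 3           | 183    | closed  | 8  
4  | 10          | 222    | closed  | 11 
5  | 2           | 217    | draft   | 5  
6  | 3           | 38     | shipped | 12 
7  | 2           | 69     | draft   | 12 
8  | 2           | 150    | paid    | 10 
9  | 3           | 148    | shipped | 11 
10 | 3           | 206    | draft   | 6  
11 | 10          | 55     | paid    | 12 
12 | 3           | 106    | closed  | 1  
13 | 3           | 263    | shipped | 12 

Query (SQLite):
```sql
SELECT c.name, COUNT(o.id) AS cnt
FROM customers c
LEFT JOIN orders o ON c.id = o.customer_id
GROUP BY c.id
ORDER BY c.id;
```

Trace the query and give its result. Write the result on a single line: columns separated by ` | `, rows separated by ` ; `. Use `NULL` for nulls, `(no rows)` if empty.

LEFT JOIN keeps every customers row; unmatched ones get NULL for orders columns.
Group by customers.id and compute COUNT(o.id). COUNT(col) of an all-NULL group is 0.
  2: ids {2, 5, 7, 8} → COUNT(o.id)=4
  3: ids {3, 6, 9, 10, 12, 13} → COUNT(o.id)=6
  10: ids {1, 4, 11} → COUNT(o.id)=3

Vik | 4 ; Jun | 6 ; Nora | 3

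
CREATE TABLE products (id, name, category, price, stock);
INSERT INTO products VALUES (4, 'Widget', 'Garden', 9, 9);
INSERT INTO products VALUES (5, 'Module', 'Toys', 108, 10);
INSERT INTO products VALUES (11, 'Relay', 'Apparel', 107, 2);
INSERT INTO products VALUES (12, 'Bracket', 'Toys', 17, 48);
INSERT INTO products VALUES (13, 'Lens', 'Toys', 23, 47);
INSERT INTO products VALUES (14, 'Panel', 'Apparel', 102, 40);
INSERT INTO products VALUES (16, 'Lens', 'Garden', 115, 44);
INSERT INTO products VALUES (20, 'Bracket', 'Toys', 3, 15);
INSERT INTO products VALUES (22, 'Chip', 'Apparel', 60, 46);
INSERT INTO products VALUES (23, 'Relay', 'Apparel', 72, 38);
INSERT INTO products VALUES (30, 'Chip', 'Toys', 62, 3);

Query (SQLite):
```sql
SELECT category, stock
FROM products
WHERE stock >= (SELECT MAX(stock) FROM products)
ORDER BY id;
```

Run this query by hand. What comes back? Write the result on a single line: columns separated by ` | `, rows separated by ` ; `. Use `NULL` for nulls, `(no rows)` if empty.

Toys | 48

Scalar subquery: MAX(stock) over all products rows = 48.
Keep rows where stock >= that value.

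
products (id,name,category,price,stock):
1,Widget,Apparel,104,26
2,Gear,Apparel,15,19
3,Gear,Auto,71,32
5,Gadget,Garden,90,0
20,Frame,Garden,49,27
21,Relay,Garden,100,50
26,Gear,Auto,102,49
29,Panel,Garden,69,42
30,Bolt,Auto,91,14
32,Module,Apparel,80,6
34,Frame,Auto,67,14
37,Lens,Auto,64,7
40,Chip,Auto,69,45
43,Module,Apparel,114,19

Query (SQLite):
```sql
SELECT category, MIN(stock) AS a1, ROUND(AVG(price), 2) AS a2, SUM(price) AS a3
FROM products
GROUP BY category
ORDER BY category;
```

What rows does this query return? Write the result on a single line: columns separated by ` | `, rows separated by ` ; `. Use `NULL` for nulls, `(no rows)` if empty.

Group products by category.
Per group compute: MIN(stock), ROUND(AVG(price), 2), SUM(price).
  Apparel: ids {1, 2, 32, 43} → MIN(stock)=6, ROUND(AVG(price), 2)=78.25, SUM(price)=313
  Auto: ids {3, 26, 30, 34, 37, 40} → MIN(stock)=7, ROUND(AVG(price), 2)=77.33, SUM(price)=464
  Garden: ids {5, 20, 21, 29} → MIN(stock)=0, ROUND(AVG(price), 2)=77, SUM(price)=308

Apparel | 6 | 78.25 | 313 ; Auto | 7 | 77.33 | 464 ; Garden | 0 | 77 | 308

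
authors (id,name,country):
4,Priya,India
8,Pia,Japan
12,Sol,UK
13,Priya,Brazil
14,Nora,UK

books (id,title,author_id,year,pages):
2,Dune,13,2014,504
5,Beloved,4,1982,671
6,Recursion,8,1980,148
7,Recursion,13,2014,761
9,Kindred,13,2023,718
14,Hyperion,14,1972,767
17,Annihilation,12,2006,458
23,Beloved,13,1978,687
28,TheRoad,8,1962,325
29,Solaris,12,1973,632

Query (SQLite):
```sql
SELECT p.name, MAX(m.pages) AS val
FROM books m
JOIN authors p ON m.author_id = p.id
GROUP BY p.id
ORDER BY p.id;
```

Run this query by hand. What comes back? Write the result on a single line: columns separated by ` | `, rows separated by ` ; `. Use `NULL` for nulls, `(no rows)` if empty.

Join each books row to its authors via author_id.
Group joined rows by authors.id; compute MAX(m.pages) per group.
  4: ids {5} → MAX(m.pages)=671
  8: ids {6, 28} → MAX(m.pages)=325
  12: ids {17, 29} → MAX(m.pages)=632
  13: ids {2, 7, 9, 23} → MAX(m.pages)=761
  14: ids {14} → MAX(m.pages)=767

Priya | 671 ; Pia | 325 ; Sol | 632 ; Priya | 761 ; Nora | 767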